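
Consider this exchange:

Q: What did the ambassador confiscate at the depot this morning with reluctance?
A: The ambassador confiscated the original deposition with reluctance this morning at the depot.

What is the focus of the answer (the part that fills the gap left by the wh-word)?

the original deposition

The wh-word "what" asks about the direct object.
In the answer, "the ambassador", "with reluctance", "this morning" and "at the depot" are given — repeated from the question.
The constituent filling the direct object gap is "the original deposition"; that is the focus and would carry nuclear stress.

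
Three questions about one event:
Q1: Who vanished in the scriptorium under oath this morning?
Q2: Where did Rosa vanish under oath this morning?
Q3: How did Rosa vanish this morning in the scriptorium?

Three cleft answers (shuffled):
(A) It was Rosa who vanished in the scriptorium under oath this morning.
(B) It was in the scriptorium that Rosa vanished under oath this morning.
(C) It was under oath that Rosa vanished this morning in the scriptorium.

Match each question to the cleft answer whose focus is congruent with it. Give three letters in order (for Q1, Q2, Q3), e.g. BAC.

Q1 asks about the subject (agent); cleft (A) focuses "Rosa", which is the subject (agent) — so Q1 → A.
Q2 asks about the location; cleft (B) focuses "in the scriptorium", which is the location — so Q2 → B.
Q3 asks about the manner; cleft (C) focuses "under oath", which is the manner — so Q3 → C.
Mapping: Q1→A, Q2→B, Q3→C.

ABC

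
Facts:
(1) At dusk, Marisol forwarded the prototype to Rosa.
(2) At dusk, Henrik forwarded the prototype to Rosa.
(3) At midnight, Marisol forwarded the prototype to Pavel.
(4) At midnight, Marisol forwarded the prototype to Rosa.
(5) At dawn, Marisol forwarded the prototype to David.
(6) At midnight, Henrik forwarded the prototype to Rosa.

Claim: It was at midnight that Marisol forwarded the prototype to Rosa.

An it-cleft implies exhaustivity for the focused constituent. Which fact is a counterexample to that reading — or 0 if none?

Focus of the cleft: "at midnight" (the setting). Presupposed background: agent = Marisol, thing = the prototype, recipient = Rosa.
The exhaustive reading says no other setting fits that background.
Fact (1) shares the background but with setting = at dusk; exhaustivity is violated.

1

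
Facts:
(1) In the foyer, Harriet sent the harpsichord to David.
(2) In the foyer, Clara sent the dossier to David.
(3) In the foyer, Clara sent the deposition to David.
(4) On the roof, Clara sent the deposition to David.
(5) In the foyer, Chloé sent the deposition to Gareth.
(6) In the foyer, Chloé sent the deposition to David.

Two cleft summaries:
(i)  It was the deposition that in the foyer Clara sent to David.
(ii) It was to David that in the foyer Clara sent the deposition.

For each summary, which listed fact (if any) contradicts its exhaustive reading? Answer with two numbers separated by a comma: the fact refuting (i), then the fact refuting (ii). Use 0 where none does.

(i): focus "the deposition". Looking for agent = Clara, recipient = David, setting = in the foyer with some other thing — fact (2) has the dossier there. Refuted.
(ii): focus "David". No fact shares agent = Clara, thing = the deposition, setting = in the foyer with a different recipient. 0.

2, 0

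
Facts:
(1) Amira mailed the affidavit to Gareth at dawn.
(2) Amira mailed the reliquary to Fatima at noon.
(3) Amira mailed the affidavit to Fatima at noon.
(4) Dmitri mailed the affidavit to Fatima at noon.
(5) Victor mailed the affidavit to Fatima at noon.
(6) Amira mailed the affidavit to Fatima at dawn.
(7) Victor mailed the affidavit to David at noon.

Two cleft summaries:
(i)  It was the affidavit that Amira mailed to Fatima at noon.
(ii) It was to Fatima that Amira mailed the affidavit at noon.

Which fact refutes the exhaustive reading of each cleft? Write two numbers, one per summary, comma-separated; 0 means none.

Summary (i) focuses "the affidavit" (the thing); background agent = Amira, recipient = Fatima, setting = at noon. Fact (2) matches that background with thing = the reliquary — refutes (i).
Summary (ii) focuses "Fatima" (the recipient); background agent = Amira, thing = the affidavit, setting = at noon. No fact matches that background with a different recipient, so 0.

2, 0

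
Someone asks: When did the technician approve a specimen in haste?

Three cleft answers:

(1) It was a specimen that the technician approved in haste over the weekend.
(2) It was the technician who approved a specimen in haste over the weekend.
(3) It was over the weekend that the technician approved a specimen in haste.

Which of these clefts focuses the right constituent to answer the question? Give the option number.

3

The question word "when" targets the time.
Option (1) clefts "a specimen" — the direct object, not what was asked.
Option (2) clefts "the technician" — the subject (agent), not what was asked.
Option (3) clefts "over the weekend" — that matches what the question asks about.
So the congruent reply is (3).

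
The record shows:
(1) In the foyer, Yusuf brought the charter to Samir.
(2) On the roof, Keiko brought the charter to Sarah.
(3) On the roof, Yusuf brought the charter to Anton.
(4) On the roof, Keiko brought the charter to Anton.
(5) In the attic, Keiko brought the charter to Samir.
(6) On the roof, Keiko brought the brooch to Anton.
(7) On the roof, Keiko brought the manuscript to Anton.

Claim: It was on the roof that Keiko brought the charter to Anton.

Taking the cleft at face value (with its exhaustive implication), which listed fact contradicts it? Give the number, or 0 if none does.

Focus of the cleft: "on the roof" (the setting). Presupposed background: agent = Keiko, thing = the charter, recipient = Anton.
The exhaustive reading says no other setting fits that background.
Every other fact differs from the presupposition on some backgrounded slot, so none challenges the exhaustivity.

0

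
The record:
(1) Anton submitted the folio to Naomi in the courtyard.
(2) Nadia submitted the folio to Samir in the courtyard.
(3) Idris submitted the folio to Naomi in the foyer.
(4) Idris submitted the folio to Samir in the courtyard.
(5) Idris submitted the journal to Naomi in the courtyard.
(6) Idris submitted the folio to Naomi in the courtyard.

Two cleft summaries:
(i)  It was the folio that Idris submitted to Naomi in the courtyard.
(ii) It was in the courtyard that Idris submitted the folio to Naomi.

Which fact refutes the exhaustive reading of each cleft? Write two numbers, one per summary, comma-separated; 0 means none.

5, 3

(i): focus "the folio". Looking for Idris as agent and Naomi as recipient and in the courtyard as setting with some other thing — fact (5) has the journal there. Refuted.
(ii): focus "in the courtyard". Looking for Idris as agent and the folio as thing and Naomi as recipient with some other setting — fact (3) has in the foyer there. Refuted.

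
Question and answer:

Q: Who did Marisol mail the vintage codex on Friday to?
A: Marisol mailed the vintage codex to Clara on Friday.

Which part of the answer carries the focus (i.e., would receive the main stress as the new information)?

to Clara

The wh-word "who" asks about the recipient.
In the answer, "Marisol", "the vintage codex" and "on Friday" are given — repeated from the question.
The constituent filling the recipient gap is "to Clara"; that is the focus and would carry nuclear stress.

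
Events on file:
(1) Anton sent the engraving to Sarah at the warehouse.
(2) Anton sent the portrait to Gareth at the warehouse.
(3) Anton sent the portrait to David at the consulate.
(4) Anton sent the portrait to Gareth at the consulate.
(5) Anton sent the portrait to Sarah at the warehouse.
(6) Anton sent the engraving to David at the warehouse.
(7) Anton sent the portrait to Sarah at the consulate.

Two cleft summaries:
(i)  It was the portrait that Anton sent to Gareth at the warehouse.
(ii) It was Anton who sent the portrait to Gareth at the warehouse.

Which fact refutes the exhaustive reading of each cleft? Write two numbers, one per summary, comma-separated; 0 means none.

0, 0

Summary (i) focuses "the portrait" (the thing); background same agent, recipient, setting (Anton / Gareth / at the warehouse). No fact matches that background with a different thing, so 0.
Summary (ii) focuses "Anton" (the agent); background same thing, recipient, setting (the portrait / Gareth / at the warehouse). No fact matches that background with a different agent, so 0.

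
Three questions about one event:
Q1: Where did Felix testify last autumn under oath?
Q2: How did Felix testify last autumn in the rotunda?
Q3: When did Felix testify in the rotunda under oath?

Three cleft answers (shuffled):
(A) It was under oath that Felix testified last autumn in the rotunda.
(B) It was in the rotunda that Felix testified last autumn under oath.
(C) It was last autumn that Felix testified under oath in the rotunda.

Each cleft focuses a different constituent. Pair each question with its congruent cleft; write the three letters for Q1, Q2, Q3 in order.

Q1 asks about the location; cleft (B) focuses "in the rotunda", which is the location — so Q1 → B.
Q2 asks about the manner; cleft (A) focuses "under oath", which is the manner — so Q2 → A.
Q3 asks about the time; cleft (C) focuses "last autumn", which is the time — so Q3 → C.
Mapping: Q1→B, Q2→A, Q3→C.

BAC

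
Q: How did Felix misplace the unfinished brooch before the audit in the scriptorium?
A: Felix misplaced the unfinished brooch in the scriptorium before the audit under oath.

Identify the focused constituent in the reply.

The wh-word "how" asks about the manner.
In the answer, "Felix", "the unfinished brooch", "before the audit" and "in the scriptorium" are given — repeated from the question.
The constituent filling the manner gap is "under oath"; that is the focus and would carry nuclear stress.

under oath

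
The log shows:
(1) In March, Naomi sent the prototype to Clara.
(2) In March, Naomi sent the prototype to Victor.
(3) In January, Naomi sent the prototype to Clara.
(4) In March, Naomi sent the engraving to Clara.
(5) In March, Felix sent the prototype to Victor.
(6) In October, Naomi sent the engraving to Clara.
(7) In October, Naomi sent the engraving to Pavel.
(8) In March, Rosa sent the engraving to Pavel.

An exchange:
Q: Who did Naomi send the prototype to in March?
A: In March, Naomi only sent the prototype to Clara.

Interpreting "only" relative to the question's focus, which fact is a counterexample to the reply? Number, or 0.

2

Answering "Who did ... to ...?" puts focus on the recipient — here, "Clara".
So "only" ranges over recipients; the rest (Naomi as agent and the prototype as thing and in March as setting) is presupposed.
Fact (2) keeps Naomi as agent and the prototype as thing and in March as setting but has recipient = Victor; that refutes the reply.
(Fact (3) would refute a reading with focus on the setting — but that is not what the question asks.)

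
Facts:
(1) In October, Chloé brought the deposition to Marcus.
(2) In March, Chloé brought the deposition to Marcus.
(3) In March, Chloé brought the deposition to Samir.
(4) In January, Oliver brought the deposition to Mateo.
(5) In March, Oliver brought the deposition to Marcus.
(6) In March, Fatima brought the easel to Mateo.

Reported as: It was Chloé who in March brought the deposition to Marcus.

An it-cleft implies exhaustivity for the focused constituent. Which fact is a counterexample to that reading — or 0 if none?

Focus of the cleft: "Chloé" (the agent). Presupposed background: the deposition as thing and Marcus as recipient and in March as setting.
The exhaustive reading says no other agent fits that background.
But fact (5) also has the deposition as thing and Marcus as recipient and in March as setting, with agent = Oliver — so the exhaustive reading fails.

5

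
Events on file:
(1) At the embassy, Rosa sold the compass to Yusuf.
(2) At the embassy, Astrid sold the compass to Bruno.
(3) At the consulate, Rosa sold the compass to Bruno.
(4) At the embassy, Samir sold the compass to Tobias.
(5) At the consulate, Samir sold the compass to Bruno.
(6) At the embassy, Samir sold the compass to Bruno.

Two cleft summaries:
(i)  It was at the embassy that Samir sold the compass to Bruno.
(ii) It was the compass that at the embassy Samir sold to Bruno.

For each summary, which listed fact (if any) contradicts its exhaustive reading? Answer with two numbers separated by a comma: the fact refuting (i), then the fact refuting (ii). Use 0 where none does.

(i): focus "at the embassy". Looking for same agent, thing, recipient (Samir / the compass / Bruno) with some other setting — fact (5) has at the consulate there. Refuted.
(ii): focus "the compass". No fact shares same agent, recipient, setting (Samir / Bruno / at the embassy) with a different thing. 0.

5, 0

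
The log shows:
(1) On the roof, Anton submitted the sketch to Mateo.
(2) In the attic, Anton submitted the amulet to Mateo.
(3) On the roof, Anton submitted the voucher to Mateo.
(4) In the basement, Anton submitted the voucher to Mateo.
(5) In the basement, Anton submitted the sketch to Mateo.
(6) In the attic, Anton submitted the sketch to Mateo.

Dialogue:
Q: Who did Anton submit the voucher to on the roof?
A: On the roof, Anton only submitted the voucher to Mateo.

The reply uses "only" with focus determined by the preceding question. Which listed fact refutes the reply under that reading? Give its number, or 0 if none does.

The question "Who did ... to ...?" targets the recipient, so in the reply the focus falls on "Mateo".
"Only" then excludes alternative recipients while the background — agent = Anton, thing = the voucher, setting = on the roof — is held fixed.
No fact keeps agent = Anton, thing = the voucher, setting = on the roof while changing the recipient; every other fact differs on something backgrounded. The reply stands.
(Fact (4) would refute a reading with focus on the setting — but that is not what the question asks.)

0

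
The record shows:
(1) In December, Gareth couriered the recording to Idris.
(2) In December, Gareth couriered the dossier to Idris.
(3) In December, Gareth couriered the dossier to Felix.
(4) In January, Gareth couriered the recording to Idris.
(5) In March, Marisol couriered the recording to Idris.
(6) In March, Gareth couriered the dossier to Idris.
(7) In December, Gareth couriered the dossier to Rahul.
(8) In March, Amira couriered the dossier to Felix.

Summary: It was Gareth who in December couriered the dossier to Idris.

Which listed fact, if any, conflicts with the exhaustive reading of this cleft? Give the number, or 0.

Focus of the cleft: "Gareth" (the agent). Presupposed background: thing = the dossier, recipient = Idris, setting = in December.
Exhaustivity: Gareth is the only agent satisfying that background.
Every other fact differs from the presupposition on some backgrounded slot, so none challenges the exhaustivity.

0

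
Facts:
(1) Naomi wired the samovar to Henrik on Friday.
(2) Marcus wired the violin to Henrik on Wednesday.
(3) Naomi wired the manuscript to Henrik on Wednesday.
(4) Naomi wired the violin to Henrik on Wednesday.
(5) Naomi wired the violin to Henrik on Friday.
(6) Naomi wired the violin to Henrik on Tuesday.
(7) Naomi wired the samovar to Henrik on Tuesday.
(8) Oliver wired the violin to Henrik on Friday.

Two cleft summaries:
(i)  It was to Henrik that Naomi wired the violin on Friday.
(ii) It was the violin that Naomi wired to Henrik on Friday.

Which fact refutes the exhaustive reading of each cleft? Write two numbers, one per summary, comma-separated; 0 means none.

0, 1

Summary (i) focuses "Henrik" (the recipient); background same agent, thing, setting (Naomi / the violin / on Friday). No fact matches that background with a different recipient, so 0.
Summary (ii) focuses "the violin" (the thing); background same agent, recipient, setting (Naomi / Henrik / on Friday). Fact (1) matches that background with thing = the samovar — refutes (ii).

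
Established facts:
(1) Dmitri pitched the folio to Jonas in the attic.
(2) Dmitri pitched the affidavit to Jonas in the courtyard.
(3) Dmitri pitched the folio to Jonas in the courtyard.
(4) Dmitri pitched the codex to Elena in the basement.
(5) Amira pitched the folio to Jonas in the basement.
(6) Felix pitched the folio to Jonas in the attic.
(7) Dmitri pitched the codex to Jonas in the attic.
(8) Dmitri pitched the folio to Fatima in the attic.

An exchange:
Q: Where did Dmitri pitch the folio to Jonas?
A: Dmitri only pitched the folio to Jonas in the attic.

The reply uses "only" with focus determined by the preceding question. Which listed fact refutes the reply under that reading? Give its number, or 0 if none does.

Answering "Where did ...?" puts focus on the setting — here, "in the attic".
So "only" ranges over settings; the rest (Dmitri as agent and the folio as thing and Jonas as recipient) is presupposed.
Fact (3) keeps Dmitri as agent and the folio as thing and Jonas as recipient but has setting = in the courtyard; that refutes the reply.
(Fact (8) would refute a reading with focus on the recipient — but that is not what the question asks.)

3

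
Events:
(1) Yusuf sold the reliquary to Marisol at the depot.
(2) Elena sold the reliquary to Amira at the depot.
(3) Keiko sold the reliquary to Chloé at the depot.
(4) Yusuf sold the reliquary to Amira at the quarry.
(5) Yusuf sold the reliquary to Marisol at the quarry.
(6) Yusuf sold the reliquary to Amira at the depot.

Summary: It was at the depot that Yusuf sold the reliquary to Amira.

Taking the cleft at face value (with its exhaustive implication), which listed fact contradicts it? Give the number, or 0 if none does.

4

Focus of the cleft: "at the depot" (the setting). Presupposed background: Yusuf as agent and the reliquary as thing and Amira as recipient.
Exhaustivity: at the depot is the only setting satisfying that background.
But fact (4) also has Yusuf as agent and the reliquary as thing and Amira as recipient, with setting = at the quarry — so the exhaustive reading fails.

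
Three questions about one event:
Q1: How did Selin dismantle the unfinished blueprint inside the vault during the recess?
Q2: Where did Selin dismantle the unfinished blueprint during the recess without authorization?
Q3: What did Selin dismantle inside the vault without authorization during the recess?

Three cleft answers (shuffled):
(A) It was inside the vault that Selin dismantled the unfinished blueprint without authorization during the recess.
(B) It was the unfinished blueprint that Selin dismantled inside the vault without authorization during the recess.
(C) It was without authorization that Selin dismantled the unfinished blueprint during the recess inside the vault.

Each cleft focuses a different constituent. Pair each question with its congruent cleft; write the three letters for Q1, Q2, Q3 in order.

Q1 asks about the manner; cleft (C) focuses "without authorization", which is the manner — so Q1 → C.
Q2 asks about the location; cleft (A) focuses "inside the vault", which is the location — so Q2 → A.
Q3 asks about the direct object; cleft (B) focuses "the unfinished blueprint", which is the direct object — so Q3 → B.
Mapping: Q1→C, Q2→A, Q3→B.

CAB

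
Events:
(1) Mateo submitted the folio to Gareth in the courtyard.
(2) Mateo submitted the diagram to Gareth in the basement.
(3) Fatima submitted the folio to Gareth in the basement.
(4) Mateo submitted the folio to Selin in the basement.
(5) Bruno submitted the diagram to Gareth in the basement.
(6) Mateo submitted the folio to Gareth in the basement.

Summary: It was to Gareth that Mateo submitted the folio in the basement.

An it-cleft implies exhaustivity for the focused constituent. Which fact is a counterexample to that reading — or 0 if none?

The cleft puts "Gareth" in focus and presupposes the open proposition with same agent, thing, setting (Mateo / the folio / in the basement).
Exhaustivity: Gareth is the only recipient satisfying that background.
Fact (4) shares the background but with recipient = Selin; exhaustivity is violated.

4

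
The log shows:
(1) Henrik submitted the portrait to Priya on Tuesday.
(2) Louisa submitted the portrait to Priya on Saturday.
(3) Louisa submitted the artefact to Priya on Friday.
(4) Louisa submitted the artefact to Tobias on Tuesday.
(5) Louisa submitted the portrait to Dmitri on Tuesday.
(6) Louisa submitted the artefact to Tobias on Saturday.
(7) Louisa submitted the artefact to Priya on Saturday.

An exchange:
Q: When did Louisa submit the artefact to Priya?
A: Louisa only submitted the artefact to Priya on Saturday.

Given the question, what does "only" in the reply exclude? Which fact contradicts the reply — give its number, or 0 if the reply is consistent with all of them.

The question "When did ...?" targets the setting, so in the reply the focus falls on "on Saturday".
So "only" ranges over settings; the rest (Louisa as agent and the artefact as thing and Priya as recipient) is presupposed.
Fact (3) keeps Louisa as agent and the artefact as thing and Priya as recipient but has setting = on Friday; that refutes the reply.
(Fact (6) would refute a reading with focus on the recipient — but that is not what the question asks.)

3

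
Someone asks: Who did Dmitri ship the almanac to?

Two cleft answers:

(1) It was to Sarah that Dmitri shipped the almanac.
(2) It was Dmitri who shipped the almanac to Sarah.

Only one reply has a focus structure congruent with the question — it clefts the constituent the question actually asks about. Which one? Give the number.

1

The question word "who" targets the recipient.
Option (1) clefts "to Sarah" — that matches what the question asks about.
Option (2) clefts "Dmitri" — the subject (agent), not what was asked.
So the congruent reply is (1).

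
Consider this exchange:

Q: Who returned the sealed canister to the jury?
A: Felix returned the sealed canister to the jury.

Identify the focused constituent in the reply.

Felix

The wh-word "who" asks about the subject (agent).
In the answer, "the sealed canister" and "to the jury" are given — repeated from the question.
The constituent filling the subject (agent) gap is "Felix"; that is the focus and would carry nuclear stress.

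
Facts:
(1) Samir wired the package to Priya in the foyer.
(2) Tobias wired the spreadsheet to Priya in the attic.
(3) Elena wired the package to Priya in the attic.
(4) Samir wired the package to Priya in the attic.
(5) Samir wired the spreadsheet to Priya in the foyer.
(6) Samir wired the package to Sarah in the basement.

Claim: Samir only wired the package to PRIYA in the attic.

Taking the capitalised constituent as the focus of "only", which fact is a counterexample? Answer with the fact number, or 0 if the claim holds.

0

Focus (in capitals) is "Priya" — the recipient. "Only" excludes alternative recipients while holding fixed same agent, thing, setting (Samir / the package / in the attic).
Every other fact changes something in the background, not just the recipient. Nothing refutes the claim.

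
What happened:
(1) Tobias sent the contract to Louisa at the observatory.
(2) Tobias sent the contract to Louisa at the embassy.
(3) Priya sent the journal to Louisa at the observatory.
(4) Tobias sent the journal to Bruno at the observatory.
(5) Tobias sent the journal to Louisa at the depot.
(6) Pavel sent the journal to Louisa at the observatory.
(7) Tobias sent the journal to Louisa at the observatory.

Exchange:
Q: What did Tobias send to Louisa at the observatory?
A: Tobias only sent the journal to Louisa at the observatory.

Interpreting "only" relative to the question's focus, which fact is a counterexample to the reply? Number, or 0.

1

Answering "What did ...?" puts focus on the thing — here, "the journal".
So "only" ranges over things; the rest (same agent, recipient, setting (Tobias / Louisa / at the observatory)) is presupposed.
Fact (1) shares the background with a different thing (the contract) — counterexample.
(Fact (5) would refute a reading with focus on the setting — but that is not what the question asks.)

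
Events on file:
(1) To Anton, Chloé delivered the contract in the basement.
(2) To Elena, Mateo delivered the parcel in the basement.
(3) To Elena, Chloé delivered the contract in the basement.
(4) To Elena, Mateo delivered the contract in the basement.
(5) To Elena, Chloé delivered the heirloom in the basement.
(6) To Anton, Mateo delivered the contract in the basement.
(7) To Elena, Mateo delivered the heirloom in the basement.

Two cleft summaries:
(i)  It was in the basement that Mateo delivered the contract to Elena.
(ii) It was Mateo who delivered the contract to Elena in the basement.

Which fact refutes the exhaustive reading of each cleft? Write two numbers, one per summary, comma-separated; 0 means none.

(i): focus "in the basement". No fact shares Mateo as agent and the contract as thing and Elena as recipient with a different setting. 0.
(ii): focus "Mateo". Looking for the contract as thing and Elena as recipient and in the basement as setting with some other agent — fact (3) has Chloé there. Refuted.

0, 3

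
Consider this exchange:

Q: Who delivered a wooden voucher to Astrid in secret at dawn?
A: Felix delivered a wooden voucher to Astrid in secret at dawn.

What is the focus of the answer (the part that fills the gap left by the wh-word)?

The wh-word "who" asks about the subject (agent).
In the answer, "a wooden voucher", "to Astrid", "in secret" and "at dawn" are given — repeated from the question.
The constituent filling the subject (agent) gap is "Felix"; that is the focus and would carry nuclear stress.

Felix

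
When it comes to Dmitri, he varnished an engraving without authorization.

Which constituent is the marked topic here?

Dmitri

The construction explicitly marks "Dmitri" as what the sentence is about — the topic.
The remainder of the clause is the comment (what is said about the topic).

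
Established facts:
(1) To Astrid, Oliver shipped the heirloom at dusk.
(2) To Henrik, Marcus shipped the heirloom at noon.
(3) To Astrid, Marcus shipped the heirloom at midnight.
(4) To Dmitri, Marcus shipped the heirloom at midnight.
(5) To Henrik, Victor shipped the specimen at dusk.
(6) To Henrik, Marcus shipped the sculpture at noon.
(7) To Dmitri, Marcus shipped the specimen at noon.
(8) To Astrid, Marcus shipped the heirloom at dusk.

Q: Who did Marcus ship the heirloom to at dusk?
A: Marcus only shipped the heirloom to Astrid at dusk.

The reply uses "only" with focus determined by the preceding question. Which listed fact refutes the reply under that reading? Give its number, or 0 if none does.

0

The question "Who did ... to ...?" targets the recipient, so in the reply the focus falls on "Astrid".
"Only" then excludes alternative recipients while the background — agent = Marcus, thing = the heirloom, setting = at dusk — is held fixed.
No listed fact shares that background with another recipient. Nothing contradicts the reply.
(Fact (3) would refute a reading with focus on the setting — but that is not what the question asks.)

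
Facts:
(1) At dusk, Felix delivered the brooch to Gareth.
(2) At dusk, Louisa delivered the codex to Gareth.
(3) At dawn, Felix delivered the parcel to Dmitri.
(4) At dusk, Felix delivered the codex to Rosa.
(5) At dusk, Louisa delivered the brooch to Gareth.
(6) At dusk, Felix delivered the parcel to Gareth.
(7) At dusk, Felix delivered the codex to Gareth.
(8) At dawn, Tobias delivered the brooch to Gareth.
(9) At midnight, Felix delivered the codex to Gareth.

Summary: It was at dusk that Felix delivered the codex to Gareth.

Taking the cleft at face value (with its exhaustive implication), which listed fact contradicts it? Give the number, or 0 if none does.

The cleft puts "at dusk" in focus and presupposes the open proposition with same agent, thing, recipient (Felix / the codex / Gareth).
The exhaustive reading says no other setting fits that background.
But fact (9) also has same agent, thing, recipient (Felix / the codex / Gareth), with setting = at midnight — so the exhaustive reading fails.

9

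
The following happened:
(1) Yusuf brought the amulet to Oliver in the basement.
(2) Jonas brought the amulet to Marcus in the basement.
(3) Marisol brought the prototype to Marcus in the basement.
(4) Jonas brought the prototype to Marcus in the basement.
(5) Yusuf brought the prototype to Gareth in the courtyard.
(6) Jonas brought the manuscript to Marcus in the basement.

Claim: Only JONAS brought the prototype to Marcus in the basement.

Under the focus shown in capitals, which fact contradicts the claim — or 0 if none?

3

The capitals mark "Jonas" as focus. So "only" rules out other agents, with the rest (thing = the prototype, recipient = Marcus, setting = in the basement) as background.
Fact (3) shares the background but differs in agent (Marisol) — a counterexample.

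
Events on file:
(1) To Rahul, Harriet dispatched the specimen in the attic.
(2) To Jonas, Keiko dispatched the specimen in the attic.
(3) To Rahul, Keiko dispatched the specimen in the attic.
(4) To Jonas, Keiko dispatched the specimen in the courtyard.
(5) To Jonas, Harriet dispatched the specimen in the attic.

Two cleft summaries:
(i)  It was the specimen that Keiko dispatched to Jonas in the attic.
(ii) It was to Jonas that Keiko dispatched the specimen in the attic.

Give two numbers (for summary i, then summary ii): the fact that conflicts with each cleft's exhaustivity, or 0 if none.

(i): focus "the specimen". No fact shares same agent, recipient, setting (Keiko / Jonas / in the attic) with a different thing. 0.
(ii): focus "Jonas". Looking for same agent, thing, setting (Keiko / the specimen / in the attic) with some other recipient — fact (3) has Rahul there. Refuted.

0, 3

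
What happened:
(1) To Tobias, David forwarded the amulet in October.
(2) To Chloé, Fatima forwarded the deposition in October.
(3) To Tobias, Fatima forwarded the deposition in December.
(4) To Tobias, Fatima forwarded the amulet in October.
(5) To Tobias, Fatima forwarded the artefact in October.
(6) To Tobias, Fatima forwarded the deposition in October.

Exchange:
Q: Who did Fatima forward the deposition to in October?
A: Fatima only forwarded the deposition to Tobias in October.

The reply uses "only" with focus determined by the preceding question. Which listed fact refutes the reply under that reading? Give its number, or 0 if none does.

Answering "Who did ... to ...?" puts focus on the recipient — here, "Tobias".
So "only" ranges over recipients; the rest (Fatima as agent and the deposition as thing and in October as setting) is presupposed.
Fact (2) keeps Fatima as agent and the deposition as thing and in October as setting but has recipient = Chloé; that refutes the reply.
(Fact (4) would refute a reading with focus on the thing — but that is not what the question asks.)

2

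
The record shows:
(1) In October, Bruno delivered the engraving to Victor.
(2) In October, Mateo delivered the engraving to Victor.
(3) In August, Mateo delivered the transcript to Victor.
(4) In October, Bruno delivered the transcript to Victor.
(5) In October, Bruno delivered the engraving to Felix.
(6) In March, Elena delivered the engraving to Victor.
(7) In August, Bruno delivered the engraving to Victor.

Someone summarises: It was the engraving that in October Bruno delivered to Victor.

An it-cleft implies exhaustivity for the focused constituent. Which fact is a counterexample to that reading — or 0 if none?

The cleft puts "the engraving" in focus and presupposes the open proposition with Bruno as agent and Victor as recipient and in October as setting.
The exhaustive reading says no other thing fits that background.
Fact (4) shares the background but with thing = the transcript; exhaustivity is violated.

4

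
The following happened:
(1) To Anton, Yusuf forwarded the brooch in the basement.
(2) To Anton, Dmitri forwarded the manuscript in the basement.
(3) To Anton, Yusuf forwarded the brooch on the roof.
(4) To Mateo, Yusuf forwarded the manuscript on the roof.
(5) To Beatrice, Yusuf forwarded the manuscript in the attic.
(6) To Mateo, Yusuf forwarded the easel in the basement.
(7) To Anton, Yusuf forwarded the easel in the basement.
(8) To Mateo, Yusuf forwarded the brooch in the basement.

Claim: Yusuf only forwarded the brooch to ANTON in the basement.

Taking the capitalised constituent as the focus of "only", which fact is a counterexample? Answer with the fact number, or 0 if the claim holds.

The capitals mark "Anton" as focus. So "only" rules out other recipients, with the rest (agent = Yusuf, thing = the brooch, setting = in the basement) as background.
Fact (8) shares the background but differs in recipient (Mateo) — a counterexample.

8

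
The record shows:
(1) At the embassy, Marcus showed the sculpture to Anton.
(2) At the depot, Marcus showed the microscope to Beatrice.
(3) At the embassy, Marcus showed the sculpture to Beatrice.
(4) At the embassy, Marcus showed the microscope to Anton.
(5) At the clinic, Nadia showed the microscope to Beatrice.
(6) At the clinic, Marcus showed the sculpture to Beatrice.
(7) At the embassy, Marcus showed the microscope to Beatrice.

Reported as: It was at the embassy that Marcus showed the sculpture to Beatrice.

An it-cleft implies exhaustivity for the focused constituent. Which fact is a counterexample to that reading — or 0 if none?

Focus of the cleft: "at the embassy" (the setting). Presupposed background: same agent, thing, recipient (Marcus / the sculpture / Beatrice).
The exhaustive reading says no other setting fits that background.
Fact (6) shares the background but with setting = at the clinic; exhaustivity is violated.

6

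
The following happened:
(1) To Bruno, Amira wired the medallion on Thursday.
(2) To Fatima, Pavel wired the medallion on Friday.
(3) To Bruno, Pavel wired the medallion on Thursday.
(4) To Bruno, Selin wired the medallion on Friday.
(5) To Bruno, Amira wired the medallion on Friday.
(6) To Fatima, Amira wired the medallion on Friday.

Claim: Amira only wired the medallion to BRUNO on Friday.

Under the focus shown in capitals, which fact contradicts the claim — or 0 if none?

Focus (in capitals) is "Bruno" — the recipient. "Only" excludes alternative recipients while holding fixed same agent, thing, setting (Amira / the medallion / on Friday).
Fact (6) matches on same agent, thing, setting (Amira / the medallion / on Friday), but has recipient = Fatima instead. That refutes the claim.

6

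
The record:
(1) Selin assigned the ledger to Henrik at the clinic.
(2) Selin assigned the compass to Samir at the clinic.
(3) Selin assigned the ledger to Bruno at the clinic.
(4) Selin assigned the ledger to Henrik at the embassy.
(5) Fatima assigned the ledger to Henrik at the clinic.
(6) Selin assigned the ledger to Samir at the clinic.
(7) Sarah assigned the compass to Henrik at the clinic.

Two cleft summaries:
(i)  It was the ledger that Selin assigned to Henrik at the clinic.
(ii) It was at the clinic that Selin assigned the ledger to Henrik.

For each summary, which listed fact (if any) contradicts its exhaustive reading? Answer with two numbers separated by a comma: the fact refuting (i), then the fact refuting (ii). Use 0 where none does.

0, 4

(i): focus "the ledger". No fact shares same agent, recipient, setting (Selin / Henrik / at the clinic) with a different thing. 0.
(ii): focus "at the clinic". Looking for same agent, thing, recipient (Selin / the ledger / Henrik) with some other setting — fact (4) has at the embassy there. Refuted.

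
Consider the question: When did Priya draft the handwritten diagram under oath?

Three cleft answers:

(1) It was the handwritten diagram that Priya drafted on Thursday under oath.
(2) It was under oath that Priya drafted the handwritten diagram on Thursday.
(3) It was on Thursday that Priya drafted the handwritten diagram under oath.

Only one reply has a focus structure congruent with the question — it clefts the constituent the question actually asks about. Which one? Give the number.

The question word "when" targets the time.
Option (1) clefts "the handwritten diagram" — the direct object, not what was asked.
Option (2) clefts "under oath" — the manner, not what was asked.
Option (3) clefts "on Thursday" — that matches what the question asks about.
So the congruent reply is (3).

3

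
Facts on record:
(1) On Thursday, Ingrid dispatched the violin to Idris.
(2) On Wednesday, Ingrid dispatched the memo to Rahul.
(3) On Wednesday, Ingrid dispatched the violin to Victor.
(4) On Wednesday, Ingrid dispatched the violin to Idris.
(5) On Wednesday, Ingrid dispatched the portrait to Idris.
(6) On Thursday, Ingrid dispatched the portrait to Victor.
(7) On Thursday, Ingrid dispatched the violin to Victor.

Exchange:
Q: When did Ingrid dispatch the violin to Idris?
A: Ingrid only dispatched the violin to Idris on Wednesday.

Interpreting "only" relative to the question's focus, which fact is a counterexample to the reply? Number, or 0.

1

Answering "When did ...?" puts focus on the setting — here, "on Wednesday".
So "only" ranges over settings; the rest (agent = Ingrid, thing = the violin, recipient = Idris) is presupposed.
Fact (1) shares the background with a different setting (on Thursday) — counterexample.
(Fact (5) would refute a reading with focus on the thing — but that is not what the question asks.)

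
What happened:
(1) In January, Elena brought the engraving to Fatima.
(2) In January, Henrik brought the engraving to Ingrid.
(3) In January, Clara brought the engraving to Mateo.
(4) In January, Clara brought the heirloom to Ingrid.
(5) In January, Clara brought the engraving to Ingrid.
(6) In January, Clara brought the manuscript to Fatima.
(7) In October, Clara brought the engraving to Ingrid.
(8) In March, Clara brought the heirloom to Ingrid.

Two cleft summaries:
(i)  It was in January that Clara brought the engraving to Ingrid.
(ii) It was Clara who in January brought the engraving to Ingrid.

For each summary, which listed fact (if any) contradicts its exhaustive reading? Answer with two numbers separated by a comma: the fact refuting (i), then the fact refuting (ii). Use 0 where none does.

7, 2

(i): focus "in January". Looking for agent = Clara, thing = the engraving, recipient = Ingrid with some other setting — fact (7) has in October there. Refuted.
(ii): focus "Clara". Looking for thing = the engraving, recipient = Ingrid, setting = in January with some other agent — fact (2) has Henrik there. Refuted.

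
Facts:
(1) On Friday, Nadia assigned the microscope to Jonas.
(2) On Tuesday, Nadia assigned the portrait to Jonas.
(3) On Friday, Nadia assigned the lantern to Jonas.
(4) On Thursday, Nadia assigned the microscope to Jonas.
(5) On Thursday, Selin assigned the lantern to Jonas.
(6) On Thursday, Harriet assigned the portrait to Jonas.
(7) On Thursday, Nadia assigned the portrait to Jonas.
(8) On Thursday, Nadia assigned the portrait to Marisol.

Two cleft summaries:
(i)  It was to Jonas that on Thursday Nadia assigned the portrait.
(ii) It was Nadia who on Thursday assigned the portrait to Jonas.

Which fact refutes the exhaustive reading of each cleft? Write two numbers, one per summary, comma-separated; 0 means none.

(i): focus "Jonas". Looking for same agent, thing, setting (Nadia / the portrait / on Thursday) with some other recipient — fact (8) has Marisol there. Refuted.
(ii): focus "Nadia". Looking for same thing, recipient, setting (the portrait / Jonas / on Thursday) with some other agent — fact (6) has Harriet there. Refuted.

8, 6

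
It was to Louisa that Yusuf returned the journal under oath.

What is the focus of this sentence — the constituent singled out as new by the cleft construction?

In an it-cleft "It was X that/who ...", the clefted constituent X is the focus; the that/who-clause expresses the presupposed open proposition.
Here the focus is "to Louisa". The backgrounded (presupposed) material includes "Yusuf", "the journal" and "under oath".

to Louisa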